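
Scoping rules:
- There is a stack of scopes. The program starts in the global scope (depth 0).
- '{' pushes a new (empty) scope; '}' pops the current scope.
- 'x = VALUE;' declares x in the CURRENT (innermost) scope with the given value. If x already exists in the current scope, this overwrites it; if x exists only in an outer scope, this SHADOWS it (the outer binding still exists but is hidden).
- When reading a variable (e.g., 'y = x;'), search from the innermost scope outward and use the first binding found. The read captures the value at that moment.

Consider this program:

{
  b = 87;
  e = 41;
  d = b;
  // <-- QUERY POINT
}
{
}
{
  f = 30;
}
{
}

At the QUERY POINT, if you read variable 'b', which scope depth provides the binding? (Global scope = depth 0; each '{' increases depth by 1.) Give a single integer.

Step 1: enter scope (depth=1)
Step 2: declare b=87 at depth 1
Step 3: declare e=41 at depth 1
Step 4: declare d=(read b)=87 at depth 1
Visible at query point: b=87 d=87 e=41

Answer: 1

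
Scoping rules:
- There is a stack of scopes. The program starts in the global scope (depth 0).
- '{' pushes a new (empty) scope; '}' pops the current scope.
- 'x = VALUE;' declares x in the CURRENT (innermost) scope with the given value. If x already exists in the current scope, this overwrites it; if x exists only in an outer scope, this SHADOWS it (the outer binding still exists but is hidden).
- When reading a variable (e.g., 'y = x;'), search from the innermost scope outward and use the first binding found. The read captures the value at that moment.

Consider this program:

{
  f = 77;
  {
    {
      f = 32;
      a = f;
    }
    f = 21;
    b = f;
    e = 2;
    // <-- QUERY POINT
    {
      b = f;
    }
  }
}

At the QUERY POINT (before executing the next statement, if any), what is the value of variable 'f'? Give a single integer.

Answer: 21

Derivation:
Step 1: enter scope (depth=1)
Step 2: declare f=77 at depth 1
Step 3: enter scope (depth=2)
Step 4: enter scope (depth=3)
Step 5: declare f=32 at depth 3
Step 6: declare a=(read f)=32 at depth 3
Step 7: exit scope (depth=2)
Step 8: declare f=21 at depth 2
Step 9: declare b=(read f)=21 at depth 2
Step 10: declare e=2 at depth 2
Visible at query point: b=21 e=2 f=21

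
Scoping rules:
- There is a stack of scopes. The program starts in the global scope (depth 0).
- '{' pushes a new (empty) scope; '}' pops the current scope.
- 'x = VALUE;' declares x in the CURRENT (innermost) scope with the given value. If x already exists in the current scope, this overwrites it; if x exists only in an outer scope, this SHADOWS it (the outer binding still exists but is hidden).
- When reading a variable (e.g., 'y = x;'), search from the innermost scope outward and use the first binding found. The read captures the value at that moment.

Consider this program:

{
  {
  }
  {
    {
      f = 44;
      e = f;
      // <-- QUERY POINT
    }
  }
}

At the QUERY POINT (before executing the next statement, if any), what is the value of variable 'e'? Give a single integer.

Answer: 44

Derivation:
Step 1: enter scope (depth=1)
Step 2: enter scope (depth=2)
Step 3: exit scope (depth=1)
Step 4: enter scope (depth=2)
Step 5: enter scope (depth=3)
Step 6: declare f=44 at depth 3
Step 7: declare e=(read f)=44 at depth 3
Visible at query point: e=44 f=44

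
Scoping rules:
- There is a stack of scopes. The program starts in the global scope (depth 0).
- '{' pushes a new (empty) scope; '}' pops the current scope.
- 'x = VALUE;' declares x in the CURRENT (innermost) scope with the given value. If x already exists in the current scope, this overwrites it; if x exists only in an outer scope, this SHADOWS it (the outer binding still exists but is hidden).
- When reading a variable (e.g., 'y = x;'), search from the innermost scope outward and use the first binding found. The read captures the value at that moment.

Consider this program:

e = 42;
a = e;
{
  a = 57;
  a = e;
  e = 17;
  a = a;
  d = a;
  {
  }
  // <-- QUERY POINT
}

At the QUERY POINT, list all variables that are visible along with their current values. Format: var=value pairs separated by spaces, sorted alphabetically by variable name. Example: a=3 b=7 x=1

Answer: a=42 d=42 e=17

Derivation:
Step 1: declare e=42 at depth 0
Step 2: declare a=(read e)=42 at depth 0
Step 3: enter scope (depth=1)
Step 4: declare a=57 at depth 1
Step 5: declare a=(read e)=42 at depth 1
Step 6: declare e=17 at depth 1
Step 7: declare a=(read a)=42 at depth 1
Step 8: declare d=(read a)=42 at depth 1
Step 9: enter scope (depth=2)
Step 10: exit scope (depth=1)
Visible at query point: a=42 d=42 e=17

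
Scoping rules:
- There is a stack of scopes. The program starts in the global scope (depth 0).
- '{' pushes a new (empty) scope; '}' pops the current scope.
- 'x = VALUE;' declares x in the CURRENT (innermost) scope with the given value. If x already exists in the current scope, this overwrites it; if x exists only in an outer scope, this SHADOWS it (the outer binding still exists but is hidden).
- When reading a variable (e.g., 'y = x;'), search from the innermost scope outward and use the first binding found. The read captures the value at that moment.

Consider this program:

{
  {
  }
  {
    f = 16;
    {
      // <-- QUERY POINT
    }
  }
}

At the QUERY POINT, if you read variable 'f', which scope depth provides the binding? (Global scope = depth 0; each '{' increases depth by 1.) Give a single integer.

Step 1: enter scope (depth=1)
Step 2: enter scope (depth=2)
Step 3: exit scope (depth=1)
Step 4: enter scope (depth=2)
Step 5: declare f=16 at depth 2
Step 6: enter scope (depth=3)
Visible at query point: f=16

Answer: 2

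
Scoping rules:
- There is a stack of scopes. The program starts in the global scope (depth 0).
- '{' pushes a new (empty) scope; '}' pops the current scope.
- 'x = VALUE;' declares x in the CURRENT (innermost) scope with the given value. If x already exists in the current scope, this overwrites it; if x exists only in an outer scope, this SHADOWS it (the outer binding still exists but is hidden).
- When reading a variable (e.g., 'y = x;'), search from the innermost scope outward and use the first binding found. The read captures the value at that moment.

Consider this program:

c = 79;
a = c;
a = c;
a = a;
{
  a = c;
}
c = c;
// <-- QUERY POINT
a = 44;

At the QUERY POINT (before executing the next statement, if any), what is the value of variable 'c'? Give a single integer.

Step 1: declare c=79 at depth 0
Step 2: declare a=(read c)=79 at depth 0
Step 3: declare a=(read c)=79 at depth 0
Step 4: declare a=(read a)=79 at depth 0
Step 5: enter scope (depth=1)
Step 6: declare a=(read c)=79 at depth 1
Step 7: exit scope (depth=0)
Step 8: declare c=(read c)=79 at depth 0
Visible at query point: a=79 c=79

Answer: 79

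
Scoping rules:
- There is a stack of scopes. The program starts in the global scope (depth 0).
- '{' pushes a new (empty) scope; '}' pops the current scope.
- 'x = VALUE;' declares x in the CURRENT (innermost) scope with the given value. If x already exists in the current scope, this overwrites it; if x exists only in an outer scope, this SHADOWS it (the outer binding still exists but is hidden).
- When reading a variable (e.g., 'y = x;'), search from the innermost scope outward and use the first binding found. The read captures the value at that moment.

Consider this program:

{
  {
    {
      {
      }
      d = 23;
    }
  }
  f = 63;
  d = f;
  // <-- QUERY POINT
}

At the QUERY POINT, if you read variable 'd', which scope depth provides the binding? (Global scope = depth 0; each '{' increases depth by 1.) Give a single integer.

Answer: 1

Derivation:
Step 1: enter scope (depth=1)
Step 2: enter scope (depth=2)
Step 3: enter scope (depth=3)
Step 4: enter scope (depth=4)
Step 5: exit scope (depth=3)
Step 6: declare d=23 at depth 3
Step 7: exit scope (depth=2)
Step 8: exit scope (depth=1)
Step 9: declare f=63 at depth 1
Step 10: declare d=(read f)=63 at depth 1
Visible at query point: d=63 f=63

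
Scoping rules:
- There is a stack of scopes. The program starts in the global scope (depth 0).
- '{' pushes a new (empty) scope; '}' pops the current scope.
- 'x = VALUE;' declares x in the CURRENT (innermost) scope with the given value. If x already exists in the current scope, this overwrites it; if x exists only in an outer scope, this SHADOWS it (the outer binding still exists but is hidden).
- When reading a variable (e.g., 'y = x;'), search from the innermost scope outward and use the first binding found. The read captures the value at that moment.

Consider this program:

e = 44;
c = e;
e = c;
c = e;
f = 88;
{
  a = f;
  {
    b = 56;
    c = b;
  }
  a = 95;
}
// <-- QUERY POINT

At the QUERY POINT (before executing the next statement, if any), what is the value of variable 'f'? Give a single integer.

Answer: 88

Derivation:
Step 1: declare e=44 at depth 0
Step 2: declare c=(read e)=44 at depth 0
Step 3: declare e=(read c)=44 at depth 0
Step 4: declare c=(read e)=44 at depth 0
Step 5: declare f=88 at depth 0
Step 6: enter scope (depth=1)
Step 7: declare a=(read f)=88 at depth 1
Step 8: enter scope (depth=2)
Step 9: declare b=56 at depth 2
Step 10: declare c=(read b)=56 at depth 2
Step 11: exit scope (depth=1)
Step 12: declare a=95 at depth 1
Step 13: exit scope (depth=0)
Visible at query point: c=44 e=44 f=88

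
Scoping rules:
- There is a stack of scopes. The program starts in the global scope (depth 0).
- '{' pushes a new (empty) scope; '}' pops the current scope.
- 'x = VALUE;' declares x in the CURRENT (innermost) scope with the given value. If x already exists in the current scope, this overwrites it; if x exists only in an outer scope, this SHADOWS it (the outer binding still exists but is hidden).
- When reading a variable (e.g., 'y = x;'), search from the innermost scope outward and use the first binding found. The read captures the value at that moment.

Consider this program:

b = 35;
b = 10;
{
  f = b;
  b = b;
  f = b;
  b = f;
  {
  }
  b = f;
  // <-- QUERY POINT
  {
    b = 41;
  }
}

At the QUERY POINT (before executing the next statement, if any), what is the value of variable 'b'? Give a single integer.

Step 1: declare b=35 at depth 0
Step 2: declare b=10 at depth 0
Step 3: enter scope (depth=1)
Step 4: declare f=(read b)=10 at depth 1
Step 5: declare b=(read b)=10 at depth 1
Step 6: declare f=(read b)=10 at depth 1
Step 7: declare b=(read f)=10 at depth 1
Step 8: enter scope (depth=2)
Step 9: exit scope (depth=1)
Step 10: declare b=(read f)=10 at depth 1
Visible at query point: b=10 f=10

Answer: 10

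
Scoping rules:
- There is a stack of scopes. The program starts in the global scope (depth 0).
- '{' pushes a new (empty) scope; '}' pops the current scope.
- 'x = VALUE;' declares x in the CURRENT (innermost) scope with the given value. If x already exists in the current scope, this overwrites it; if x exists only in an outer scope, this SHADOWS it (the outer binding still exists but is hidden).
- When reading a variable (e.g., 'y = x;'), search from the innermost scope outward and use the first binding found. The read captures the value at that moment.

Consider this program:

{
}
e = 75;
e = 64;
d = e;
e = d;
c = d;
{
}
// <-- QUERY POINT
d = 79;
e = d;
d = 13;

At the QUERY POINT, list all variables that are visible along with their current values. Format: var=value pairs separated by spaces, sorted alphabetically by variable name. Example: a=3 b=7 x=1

Answer: c=64 d=64 e=64

Derivation:
Step 1: enter scope (depth=1)
Step 2: exit scope (depth=0)
Step 3: declare e=75 at depth 0
Step 4: declare e=64 at depth 0
Step 5: declare d=(read e)=64 at depth 0
Step 6: declare e=(read d)=64 at depth 0
Step 7: declare c=(read d)=64 at depth 0
Step 8: enter scope (depth=1)
Step 9: exit scope (depth=0)
Visible at query point: c=64 d=64 e=64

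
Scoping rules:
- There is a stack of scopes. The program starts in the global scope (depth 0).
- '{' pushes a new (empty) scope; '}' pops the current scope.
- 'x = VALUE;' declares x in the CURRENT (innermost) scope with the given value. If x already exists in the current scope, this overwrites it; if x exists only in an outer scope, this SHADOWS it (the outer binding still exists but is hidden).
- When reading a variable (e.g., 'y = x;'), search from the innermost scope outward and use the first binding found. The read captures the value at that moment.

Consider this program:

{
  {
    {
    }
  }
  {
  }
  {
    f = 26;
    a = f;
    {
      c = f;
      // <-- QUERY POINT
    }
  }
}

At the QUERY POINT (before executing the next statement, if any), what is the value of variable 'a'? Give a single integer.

Answer: 26

Derivation:
Step 1: enter scope (depth=1)
Step 2: enter scope (depth=2)
Step 3: enter scope (depth=3)
Step 4: exit scope (depth=2)
Step 5: exit scope (depth=1)
Step 6: enter scope (depth=2)
Step 7: exit scope (depth=1)
Step 8: enter scope (depth=2)
Step 9: declare f=26 at depth 2
Step 10: declare a=(read f)=26 at depth 2
Step 11: enter scope (depth=3)
Step 12: declare c=(read f)=26 at depth 3
Visible at query point: a=26 c=26 f=26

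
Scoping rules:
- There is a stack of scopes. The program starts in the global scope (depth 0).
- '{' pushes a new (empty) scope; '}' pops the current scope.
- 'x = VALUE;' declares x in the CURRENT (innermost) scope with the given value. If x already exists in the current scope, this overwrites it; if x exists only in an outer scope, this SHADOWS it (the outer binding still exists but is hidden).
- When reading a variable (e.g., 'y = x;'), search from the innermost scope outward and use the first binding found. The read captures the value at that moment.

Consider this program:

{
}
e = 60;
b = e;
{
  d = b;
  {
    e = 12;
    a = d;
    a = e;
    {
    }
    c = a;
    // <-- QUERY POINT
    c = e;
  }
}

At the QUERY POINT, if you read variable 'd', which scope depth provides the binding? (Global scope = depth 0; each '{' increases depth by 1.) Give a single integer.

Answer: 1

Derivation:
Step 1: enter scope (depth=1)
Step 2: exit scope (depth=0)
Step 3: declare e=60 at depth 0
Step 4: declare b=(read e)=60 at depth 0
Step 5: enter scope (depth=1)
Step 6: declare d=(read b)=60 at depth 1
Step 7: enter scope (depth=2)
Step 8: declare e=12 at depth 2
Step 9: declare a=(read d)=60 at depth 2
Step 10: declare a=(read e)=12 at depth 2
Step 11: enter scope (depth=3)
Step 12: exit scope (depth=2)
Step 13: declare c=(read a)=12 at depth 2
Visible at query point: a=12 b=60 c=12 d=60 e=12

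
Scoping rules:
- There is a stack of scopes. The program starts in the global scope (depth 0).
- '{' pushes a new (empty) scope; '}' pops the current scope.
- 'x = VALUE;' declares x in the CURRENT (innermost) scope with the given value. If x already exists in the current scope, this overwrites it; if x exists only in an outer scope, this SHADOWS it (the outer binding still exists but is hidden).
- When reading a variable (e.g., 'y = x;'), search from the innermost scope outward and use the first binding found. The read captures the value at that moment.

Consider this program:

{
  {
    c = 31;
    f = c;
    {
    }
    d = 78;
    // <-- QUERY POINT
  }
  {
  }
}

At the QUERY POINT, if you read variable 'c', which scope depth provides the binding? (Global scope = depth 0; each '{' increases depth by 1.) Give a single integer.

Answer: 2

Derivation:
Step 1: enter scope (depth=1)
Step 2: enter scope (depth=2)
Step 3: declare c=31 at depth 2
Step 4: declare f=(read c)=31 at depth 2
Step 5: enter scope (depth=3)
Step 6: exit scope (depth=2)
Step 7: declare d=78 at depth 2
Visible at query point: c=31 d=78 f=31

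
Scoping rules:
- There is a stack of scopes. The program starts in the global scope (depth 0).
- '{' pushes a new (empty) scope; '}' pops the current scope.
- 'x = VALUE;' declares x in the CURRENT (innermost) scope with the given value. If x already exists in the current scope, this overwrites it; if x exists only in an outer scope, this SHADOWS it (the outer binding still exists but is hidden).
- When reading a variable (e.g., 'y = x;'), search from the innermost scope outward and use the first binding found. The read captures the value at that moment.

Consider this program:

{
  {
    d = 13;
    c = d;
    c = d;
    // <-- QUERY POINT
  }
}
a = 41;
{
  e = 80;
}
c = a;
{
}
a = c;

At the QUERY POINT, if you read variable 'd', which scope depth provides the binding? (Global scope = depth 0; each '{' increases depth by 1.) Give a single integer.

Answer: 2

Derivation:
Step 1: enter scope (depth=1)
Step 2: enter scope (depth=2)
Step 3: declare d=13 at depth 2
Step 4: declare c=(read d)=13 at depth 2
Step 5: declare c=(read d)=13 at depth 2
Visible at query point: c=13 d=13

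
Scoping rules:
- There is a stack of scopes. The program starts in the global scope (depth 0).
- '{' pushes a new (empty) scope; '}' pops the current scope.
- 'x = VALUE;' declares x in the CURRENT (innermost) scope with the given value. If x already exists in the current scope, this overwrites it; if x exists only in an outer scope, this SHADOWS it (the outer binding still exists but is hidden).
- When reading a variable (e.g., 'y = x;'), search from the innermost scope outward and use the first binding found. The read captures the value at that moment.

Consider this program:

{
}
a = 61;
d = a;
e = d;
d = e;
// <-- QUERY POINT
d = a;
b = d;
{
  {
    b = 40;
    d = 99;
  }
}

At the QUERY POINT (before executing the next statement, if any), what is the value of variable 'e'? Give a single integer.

Answer: 61

Derivation:
Step 1: enter scope (depth=1)
Step 2: exit scope (depth=0)
Step 3: declare a=61 at depth 0
Step 4: declare d=(read a)=61 at depth 0
Step 5: declare e=(read d)=61 at depth 0
Step 6: declare d=(read e)=61 at depth 0
Visible at query point: a=61 d=61 e=61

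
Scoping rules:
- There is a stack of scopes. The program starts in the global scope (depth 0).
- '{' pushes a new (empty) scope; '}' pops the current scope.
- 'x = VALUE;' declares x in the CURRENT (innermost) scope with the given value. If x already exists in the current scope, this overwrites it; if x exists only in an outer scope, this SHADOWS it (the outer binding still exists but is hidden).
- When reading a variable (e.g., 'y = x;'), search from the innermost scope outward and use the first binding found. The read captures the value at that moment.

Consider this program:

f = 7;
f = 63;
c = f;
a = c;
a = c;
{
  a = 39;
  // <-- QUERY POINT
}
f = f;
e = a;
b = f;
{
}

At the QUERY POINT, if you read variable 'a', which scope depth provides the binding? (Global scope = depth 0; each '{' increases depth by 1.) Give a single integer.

Step 1: declare f=7 at depth 0
Step 2: declare f=63 at depth 0
Step 3: declare c=(read f)=63 at depth 0
Step 4: declare a=(read c)=63 at depth 0
Step 5: declare a=(read c)=63 at depth 0
Step 6: enter scope (depth=1)
Step 7: declare a=39 at depth 1
Visible at query point: a=39 c=63 f=63

Answer: 1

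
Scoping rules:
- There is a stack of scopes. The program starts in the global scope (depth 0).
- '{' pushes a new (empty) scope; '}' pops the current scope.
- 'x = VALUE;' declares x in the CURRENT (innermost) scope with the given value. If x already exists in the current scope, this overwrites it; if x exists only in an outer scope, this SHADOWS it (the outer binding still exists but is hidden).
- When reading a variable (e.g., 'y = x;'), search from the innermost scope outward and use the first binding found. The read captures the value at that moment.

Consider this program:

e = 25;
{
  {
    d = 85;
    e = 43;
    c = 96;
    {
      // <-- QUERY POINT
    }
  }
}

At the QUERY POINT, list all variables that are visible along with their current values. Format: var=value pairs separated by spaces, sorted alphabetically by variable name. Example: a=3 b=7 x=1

Answer: c=96 d=85 e=43

Derivation:
Step 1: declare e=25 at depth 0
Step 2: enter scope (depth=1)
Step 3: enter scope (depth=2)
Step 4: declare d=85 at depth 2
Step 5: declare e=43 at depth 2
Step 6: declare c=96 at depth 2
Step 7: enter scope (depth=3)
Visible at query point: c=96 d=85 e=43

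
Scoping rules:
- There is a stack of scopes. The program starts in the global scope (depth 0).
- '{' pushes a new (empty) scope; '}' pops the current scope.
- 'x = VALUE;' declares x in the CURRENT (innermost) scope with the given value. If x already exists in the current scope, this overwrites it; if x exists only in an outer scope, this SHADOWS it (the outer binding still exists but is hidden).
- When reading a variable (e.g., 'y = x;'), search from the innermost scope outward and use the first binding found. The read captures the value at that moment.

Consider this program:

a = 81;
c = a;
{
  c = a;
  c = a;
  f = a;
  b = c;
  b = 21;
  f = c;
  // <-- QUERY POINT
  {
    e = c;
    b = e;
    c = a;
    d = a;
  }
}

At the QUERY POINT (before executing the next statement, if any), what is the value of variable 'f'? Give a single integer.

Answer: 81

Derivation:
Step 1: declare a=81 at depth 0
Step 2: declare c=(read a)=81 at depth 0
Step 3: enter scope (depth=1)
Step 4: declare c=(read a)=81 at depth 1
Step 5: declare c=(read a)=81 at depth 1
Step 6: declare f=(read a)=81 at depth 1
Step 7: declare b=(read c)=81 at depth 1
Step 8: declare b=21 at depth 1
Step 9: declare f=(read c)=81 at depth 1
Visible at query point: a=81 b=21 c=81 f=81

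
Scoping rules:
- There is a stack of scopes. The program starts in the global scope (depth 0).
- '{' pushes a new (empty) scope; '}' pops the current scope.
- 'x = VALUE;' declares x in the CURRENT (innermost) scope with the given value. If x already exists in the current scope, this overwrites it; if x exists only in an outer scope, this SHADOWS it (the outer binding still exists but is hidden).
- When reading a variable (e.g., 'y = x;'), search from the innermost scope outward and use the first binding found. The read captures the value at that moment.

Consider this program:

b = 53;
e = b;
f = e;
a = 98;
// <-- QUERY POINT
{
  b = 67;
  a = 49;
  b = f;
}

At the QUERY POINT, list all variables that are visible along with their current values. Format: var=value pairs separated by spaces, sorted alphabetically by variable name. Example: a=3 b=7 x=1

Step 1: declare b=53 at depth 0
Step 2: declare e=(read b)=53 at depth 0
Step 3: declare f=(read e)=53 at depth 0
Step 4: declare a=98 at depth 0
Visible at query point: a=98 b=53 e=53 f=53

Answer: a=98 b=53 e=53 f=53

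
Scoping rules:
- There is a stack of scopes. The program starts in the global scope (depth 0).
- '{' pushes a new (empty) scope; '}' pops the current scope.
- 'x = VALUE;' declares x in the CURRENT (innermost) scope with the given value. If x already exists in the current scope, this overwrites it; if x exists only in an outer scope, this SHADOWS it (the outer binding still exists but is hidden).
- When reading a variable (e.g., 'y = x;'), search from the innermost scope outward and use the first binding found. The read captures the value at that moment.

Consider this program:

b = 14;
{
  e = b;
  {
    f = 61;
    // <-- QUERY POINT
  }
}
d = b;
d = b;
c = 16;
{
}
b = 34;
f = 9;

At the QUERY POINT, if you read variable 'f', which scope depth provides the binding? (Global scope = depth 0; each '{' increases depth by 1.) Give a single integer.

Step 1: declare b=14 at depth 0
Step 2: enter scope (depth=1)
Step 3: declare e=(read b)=14 at depth 1
Step 4: enter scope (depth=2)
Step 5: declare f=61 at depth 2
Visible at query point: b=14 e=14 f=61

Answer: 2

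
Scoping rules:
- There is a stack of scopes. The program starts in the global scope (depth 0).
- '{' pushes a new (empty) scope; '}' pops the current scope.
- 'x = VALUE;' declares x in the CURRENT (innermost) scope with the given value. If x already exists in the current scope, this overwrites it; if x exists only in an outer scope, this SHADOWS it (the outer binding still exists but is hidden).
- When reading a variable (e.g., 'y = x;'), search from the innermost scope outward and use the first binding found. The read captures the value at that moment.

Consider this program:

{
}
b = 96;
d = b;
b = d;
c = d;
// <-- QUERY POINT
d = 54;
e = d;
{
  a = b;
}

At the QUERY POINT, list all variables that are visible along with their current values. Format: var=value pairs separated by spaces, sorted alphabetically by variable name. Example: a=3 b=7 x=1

Answer: b=96 c=96 d=96

Derivation:
Step 1: enter scope (depth=1)
Step 2: exit scope (depth=0)
Step 3: declare b=96 at depth 0
Step 4: declare d=(read b)=96 at depth 0
Step 5: declare b=(read d)=96 at depth 0
Step 6: declare c=(read d)=96 at depth 0
Visible at query point: b=96 c=96 d=96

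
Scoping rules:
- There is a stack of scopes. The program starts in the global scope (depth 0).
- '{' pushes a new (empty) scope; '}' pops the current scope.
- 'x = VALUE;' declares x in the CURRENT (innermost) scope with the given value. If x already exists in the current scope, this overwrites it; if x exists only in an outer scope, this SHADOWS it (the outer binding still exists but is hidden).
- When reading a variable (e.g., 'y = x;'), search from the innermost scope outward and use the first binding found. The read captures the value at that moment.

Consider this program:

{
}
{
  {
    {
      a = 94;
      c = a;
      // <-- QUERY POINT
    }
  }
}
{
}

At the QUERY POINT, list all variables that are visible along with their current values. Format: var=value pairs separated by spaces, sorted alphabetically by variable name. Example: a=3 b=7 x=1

Step 1: enter scope (depth=1)
Step 2: exit scope (depth=0)
Step 3: enter scope (depth=1)
Step 4: enter scope (depth=2)
Step 5: enter scope (depth=3)
Step 6: declare a=94 at depth 3
Step 7: declare c=(read a)=94 at depth 3
Visible at query point: a=94 c=94

Answer: a=94 c=94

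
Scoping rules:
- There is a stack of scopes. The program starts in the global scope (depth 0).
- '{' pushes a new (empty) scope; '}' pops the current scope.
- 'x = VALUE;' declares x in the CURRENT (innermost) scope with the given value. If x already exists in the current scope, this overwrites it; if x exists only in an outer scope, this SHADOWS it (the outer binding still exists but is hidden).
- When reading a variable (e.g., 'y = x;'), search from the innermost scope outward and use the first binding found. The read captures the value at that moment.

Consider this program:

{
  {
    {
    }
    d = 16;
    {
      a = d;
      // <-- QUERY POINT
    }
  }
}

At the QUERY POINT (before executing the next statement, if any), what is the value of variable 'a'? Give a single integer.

Step 1: enter scope (depth=1)
Step 2: enter scope (depth=2)
Step 3: enter scope (depth=3)
Step 4: exit scope (depth=2)
Step 5: declare d=16 at depth 2
Step 6: enter scope (depth=3)
Step 7: declare a=(read d)=16 at depth 3
Visible at query point: a=16 d=16

Answer: 16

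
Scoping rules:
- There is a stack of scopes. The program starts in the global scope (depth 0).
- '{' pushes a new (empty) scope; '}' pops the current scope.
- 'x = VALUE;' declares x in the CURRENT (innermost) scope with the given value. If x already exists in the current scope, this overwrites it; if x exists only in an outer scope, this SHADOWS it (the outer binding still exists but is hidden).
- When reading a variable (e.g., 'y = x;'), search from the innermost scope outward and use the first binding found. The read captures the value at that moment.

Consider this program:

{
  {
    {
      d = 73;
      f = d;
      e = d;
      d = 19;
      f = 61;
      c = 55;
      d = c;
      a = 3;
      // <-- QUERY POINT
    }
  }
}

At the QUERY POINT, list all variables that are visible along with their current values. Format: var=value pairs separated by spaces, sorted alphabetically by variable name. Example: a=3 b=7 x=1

Step 1: enter scope (depth=1)
Step 2: enter scope (depth=2)
Step 3: enter scope (depth=3)
Step 4: declare d=73 at depth 3
Step 5: declare f=(read d)=73 at depth 3
Step 6: declare e=(read d)=73 at depth 3
Step 7: declare d=19 at depth 3
Step 8: declare f=61 at depth 3
Step 9: declare c=55 at depth 3
Step 10: declare d=(read c)=55 at depth 3
Step 11: declare a=3 at depth 3
Visible at query point: a=3 c=55 d=55 e=73 f=61

Answer: a=3 c=55 d=55 e=73 f=61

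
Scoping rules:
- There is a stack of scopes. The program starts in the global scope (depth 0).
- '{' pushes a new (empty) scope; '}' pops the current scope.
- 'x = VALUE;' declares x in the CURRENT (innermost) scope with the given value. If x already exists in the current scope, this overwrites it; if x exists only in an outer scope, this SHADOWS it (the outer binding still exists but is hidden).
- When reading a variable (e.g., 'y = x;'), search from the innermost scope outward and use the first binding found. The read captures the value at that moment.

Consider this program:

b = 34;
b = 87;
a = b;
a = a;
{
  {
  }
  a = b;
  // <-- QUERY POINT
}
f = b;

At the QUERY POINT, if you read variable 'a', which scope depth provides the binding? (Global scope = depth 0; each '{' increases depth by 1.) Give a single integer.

Answer: 1

Derivation:
Step 1: declare b=34 at depth 0
Step 2: declare b=87 at depth 0
Step 3: declare a=(read b)=87 at depth 0
Step 4: declare a=(read a)=87 at depth 0
Step 5: enter scope (depth=1)
Step 6: enter scope (depth=2)
Step 7: exit scope (depth=1)
Step 8: declare a=(read b)=87 at depth 1
Visible at query point: a=87 b=87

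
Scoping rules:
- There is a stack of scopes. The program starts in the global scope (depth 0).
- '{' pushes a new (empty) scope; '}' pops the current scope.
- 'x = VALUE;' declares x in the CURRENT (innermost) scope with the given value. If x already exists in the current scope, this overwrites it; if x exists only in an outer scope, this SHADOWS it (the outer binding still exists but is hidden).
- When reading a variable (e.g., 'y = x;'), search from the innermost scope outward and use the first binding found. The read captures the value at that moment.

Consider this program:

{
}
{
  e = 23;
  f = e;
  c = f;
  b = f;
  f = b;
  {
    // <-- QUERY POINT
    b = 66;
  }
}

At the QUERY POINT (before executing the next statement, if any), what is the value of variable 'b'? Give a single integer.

Step 1: enter scope (depth=1)
Step 2: exit scope (depth=0)
Step 3: enter scope (depth=1)
Step 4: declare e=23 at depth 1
Step 5: declare f=(read e)=23 at depth 1
Step 6: declare c=(read f)=23 at depth 1
Step 7: declare b=(read f)=23 at depth 1
Step 8: declare f=(read b)=23 at depth 1
Step 9: enter scope (depth=2)
Visible at query point: b=23 c=23 e=23 f=23

Answer: 23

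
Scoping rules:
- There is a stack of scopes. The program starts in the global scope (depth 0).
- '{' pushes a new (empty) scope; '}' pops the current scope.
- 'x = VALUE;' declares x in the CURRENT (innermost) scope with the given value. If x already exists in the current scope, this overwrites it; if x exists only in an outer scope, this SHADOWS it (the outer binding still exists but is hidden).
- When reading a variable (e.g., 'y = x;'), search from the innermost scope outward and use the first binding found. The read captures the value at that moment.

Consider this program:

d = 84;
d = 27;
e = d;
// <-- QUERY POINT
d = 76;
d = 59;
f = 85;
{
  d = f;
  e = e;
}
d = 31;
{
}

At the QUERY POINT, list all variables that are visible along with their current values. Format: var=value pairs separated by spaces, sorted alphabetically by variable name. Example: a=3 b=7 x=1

Answer: d=27 e=27

Derivation:
Step 1: declare d=84 at depth 0
Step 2: declare d=27 at depth 0
Step 3: declare e=(read d)=27 at depth 0
Visible at query point: d=27 e=27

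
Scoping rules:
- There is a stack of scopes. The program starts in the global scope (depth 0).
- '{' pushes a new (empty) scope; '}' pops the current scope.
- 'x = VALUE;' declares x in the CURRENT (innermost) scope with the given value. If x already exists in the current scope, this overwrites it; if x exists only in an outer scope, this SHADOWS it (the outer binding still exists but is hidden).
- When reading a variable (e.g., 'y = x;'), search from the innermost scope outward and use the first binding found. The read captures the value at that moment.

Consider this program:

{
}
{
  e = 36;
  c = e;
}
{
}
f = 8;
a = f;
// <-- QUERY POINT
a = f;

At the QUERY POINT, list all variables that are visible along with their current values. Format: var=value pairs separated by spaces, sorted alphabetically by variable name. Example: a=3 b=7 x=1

Answer: a=8 f=8

Derivation:
Step 1: enter scope (depth=1)
Step 2: exit scope (depth=0)
Step 3: enter scope (depth=1)
Step 4: declare e=36 at depth 1
Step 5: declare c=(read e)=36 at depth 1
Step 6: exit scope (depth=0)
Step 7: enter scope (depth=1)
Step 8: exit scope (depth=0)
Step 9: declare f=8 at depth 0
Step 10: declare a=(read f)=8 at depth 0
Visible at query point: a=8 f=8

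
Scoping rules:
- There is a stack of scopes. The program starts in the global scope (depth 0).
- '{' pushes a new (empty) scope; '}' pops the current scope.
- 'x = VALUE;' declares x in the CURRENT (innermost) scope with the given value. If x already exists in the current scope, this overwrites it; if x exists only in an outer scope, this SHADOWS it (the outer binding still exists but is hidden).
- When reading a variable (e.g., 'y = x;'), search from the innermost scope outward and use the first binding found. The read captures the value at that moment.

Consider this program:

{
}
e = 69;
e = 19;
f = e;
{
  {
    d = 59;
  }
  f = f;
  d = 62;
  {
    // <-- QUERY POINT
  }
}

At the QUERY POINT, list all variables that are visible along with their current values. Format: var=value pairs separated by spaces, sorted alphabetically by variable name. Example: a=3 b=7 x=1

Answer: d=62 e=19 f=19

Derivation:
Step 1: enter scope (depth=1)
Step 2: exit scope (depth=0)
Step 3: declare e=69 at depth 0
Step 4: declare e=19 at depth 0
Step 5: declare f=(read e)=19 at depth 0
Step 6: enter scope (depth=1)
Step 7: enter scope (depth=2)
Step 8: declare d=59 at depth 2
Step 9: exit scope (depth=1)
Step 10: declare f=(read f)=19 at depth 1
Step 11: declare d=62 at depth 1
Step 12: enter scope (depth=2)
Visible at query point: d=62 e=19 f=19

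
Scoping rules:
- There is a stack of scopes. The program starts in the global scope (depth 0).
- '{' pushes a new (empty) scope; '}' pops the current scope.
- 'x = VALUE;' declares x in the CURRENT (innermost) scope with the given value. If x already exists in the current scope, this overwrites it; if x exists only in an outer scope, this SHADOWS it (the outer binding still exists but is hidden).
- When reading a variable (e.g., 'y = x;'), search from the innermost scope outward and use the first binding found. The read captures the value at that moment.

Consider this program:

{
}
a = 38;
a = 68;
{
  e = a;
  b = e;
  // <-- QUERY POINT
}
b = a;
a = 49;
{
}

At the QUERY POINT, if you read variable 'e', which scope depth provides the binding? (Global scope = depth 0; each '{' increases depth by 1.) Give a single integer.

Step 1: enter scope (depth=1)
Step 2: exit scope (depth=0)
Step 3: declare a=38 at depth 0
Step 4: declare a=68 at depth 0
Step 5: enter scope (depth=1)
Step 6: declare e=(read a)=68 at depth 1
Step 7: declare b=(read e)=68 at depth 1
Visible at query point: a=68 b=68 e=68

Answer: 1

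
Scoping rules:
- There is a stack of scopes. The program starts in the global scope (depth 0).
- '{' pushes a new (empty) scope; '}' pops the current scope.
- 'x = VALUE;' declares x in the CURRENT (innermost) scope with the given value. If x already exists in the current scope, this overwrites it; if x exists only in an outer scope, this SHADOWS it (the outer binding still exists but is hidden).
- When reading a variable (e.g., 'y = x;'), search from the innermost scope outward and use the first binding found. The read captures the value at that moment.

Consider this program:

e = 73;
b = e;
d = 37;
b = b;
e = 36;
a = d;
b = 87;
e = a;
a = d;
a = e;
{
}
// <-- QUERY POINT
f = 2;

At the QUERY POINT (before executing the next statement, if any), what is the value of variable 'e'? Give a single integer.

Answer: 37

Derivation:
Step 1: declare e=73 at depth 0
Step 2: declare b=(read e)=73 at depth 0
Step 3: declare d=37 at depth 0
Step 4: declare b=(read b)=73 at depth 0
Step 5: declare e=36 at depth 0
Step 6: declare a=(read d)=37 at depth 0
Step 7: declare b=87 at depth 0
Step 8: declare e=(read a)=37 at depth 0
Step 9: declare a=(read d)=37 at depth 0
Step 10: declare a=(read e)=37 at depth 0
Step 11: enter scope (depth=1)
Step 12: exit scope (depth=0)
Visible at query point: a=37 b=87 d=37 e=37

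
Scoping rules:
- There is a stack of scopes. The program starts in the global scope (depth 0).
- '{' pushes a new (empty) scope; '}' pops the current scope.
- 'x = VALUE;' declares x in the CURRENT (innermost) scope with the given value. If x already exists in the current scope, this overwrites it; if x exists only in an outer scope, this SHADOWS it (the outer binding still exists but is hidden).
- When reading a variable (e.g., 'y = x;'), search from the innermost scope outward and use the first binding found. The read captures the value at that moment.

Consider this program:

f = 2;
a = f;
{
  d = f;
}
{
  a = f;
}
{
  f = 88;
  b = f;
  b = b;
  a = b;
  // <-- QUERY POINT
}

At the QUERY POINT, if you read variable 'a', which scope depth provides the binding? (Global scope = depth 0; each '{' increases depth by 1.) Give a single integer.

Answer: 1

Derivation:
Step 1: declare f=2 at depth 0
Step 2: declare a=(read f)=2 at depth 0
Step 3: enter scope (depth=1)
Step 4: declare d=(read f)=2 at depth 1
Step 5: exit scope (depth=0)
Step 6: enter scope (depth=1)
Step 7: declare a=(read f)=2 at depth 1
Step 8: exit scope (depth=0)
Step 9: enter scope (depth=1)
Step 10: declare f=88 at depth 1
Step 11: declare b=(read f)=88 at depth 1
Step 12: declare b=(read b)=88 at depth 1
Step 13: declare a=(read b)=88 at depth 1
Visible at query point: a=88 b=88 f=88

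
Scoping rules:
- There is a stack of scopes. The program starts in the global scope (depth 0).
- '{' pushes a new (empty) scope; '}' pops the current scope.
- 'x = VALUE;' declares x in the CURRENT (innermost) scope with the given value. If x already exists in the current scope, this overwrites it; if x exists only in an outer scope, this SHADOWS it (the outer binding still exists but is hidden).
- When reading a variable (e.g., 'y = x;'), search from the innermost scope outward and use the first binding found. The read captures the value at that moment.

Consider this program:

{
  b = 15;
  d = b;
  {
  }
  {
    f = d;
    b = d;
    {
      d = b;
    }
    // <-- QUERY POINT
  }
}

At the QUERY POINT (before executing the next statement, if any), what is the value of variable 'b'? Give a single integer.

Step 1: enter scope (depth=1)
Step 2: declare b=15 at depth 1
Step 3: declare d=(read b)=15 at depth 1
Step 4: enter scope (depth=2)
Step 5: exit scope (depth=1)
Step 6: enter scope (depth=2)
Step 7: declare f=(read d)=15 at depth 2
Step 8: declare b=(read d)=15 at depth 2
Step 9: enter scope (depth=3)
Step 10: declare d=(read b)=15 at depth 3
Step 11: exit scope (depth=2)
Visible at query point: b=15 d=15 f=15

Answer: 15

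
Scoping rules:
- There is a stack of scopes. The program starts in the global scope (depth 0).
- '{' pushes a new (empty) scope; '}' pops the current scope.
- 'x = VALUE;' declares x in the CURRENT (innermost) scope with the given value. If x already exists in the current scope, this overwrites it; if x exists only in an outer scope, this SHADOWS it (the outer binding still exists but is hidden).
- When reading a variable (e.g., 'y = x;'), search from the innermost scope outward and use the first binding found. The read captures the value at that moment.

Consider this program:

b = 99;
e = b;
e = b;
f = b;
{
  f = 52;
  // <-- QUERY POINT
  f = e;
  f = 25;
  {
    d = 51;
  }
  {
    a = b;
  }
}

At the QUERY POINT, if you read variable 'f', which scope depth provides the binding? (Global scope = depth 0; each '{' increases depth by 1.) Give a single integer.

Answer: 1

Derivation:
Step 1: declare b=99 at depth 0
Step 2: declare e=(read b)=99 at depth 0
Step 3: declare e=(read b)=99 at depth 0
Step 4: declare f=(read b)=99 at depth 0
Step 5: enter scope (depth=1)
Step 6: declare f=52 at depth 1
Visible at query point: b=99 e=99 f=52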